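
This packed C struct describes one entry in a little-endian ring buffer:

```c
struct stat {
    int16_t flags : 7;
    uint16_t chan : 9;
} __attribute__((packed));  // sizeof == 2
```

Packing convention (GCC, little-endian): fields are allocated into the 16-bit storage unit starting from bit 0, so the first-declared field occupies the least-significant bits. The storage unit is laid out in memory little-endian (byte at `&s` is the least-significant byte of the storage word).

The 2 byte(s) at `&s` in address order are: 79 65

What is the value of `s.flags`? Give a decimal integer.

-7

[0]=0x79 [1]=0x65 (little-endian) → word 0x6579
flags:7 @ bit 0 → (0x6579>>0)&0x7f = 0x79  ←
chan:9 @ bit 7 → (0x6579>>7)&0x1ff = 0xca
flags signed 7b, MSB=1: 121 - 128 = -7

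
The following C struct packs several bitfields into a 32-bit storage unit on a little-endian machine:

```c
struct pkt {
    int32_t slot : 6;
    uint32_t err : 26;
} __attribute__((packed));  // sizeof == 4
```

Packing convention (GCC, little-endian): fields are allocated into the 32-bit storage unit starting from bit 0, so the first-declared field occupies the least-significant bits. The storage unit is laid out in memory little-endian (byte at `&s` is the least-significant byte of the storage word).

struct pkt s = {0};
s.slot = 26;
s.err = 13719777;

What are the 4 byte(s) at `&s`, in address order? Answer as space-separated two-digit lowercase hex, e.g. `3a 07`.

slot (6b) val=26 bits=0x1a at bit 0: 0x0000001a
err (26b) val=13719777 bits=0xd158e1 at bit 6: 0x3456385a
word = 0x3456385a → little-endian bytes:
  [0]=0x5a  [1]=0x38  [2]=0x56  [3]=0x34

5a 38 56 34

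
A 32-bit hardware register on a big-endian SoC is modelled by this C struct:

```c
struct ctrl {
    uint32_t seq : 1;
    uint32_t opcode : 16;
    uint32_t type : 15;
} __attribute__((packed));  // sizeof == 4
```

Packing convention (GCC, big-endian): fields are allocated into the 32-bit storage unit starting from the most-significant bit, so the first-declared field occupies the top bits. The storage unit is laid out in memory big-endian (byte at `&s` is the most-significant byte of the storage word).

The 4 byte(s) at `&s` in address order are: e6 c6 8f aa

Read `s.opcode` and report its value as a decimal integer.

[0]=0xe6 [1]=0xc6 [2]=0x8f [3]=0xaa (big-endian) → word 0xe6c68faa
seq:1 @ bit 31 → (0xe6c68faa>>31)&0x1 = 0x1
opcode:16 @ bit 15 → (0xe6c68faa>>15)&0xffff = 0xcd8d  ←
type:15 @ bit 0 → (0xe6c68faa>>0)&0x7fff = 0xfaa

52621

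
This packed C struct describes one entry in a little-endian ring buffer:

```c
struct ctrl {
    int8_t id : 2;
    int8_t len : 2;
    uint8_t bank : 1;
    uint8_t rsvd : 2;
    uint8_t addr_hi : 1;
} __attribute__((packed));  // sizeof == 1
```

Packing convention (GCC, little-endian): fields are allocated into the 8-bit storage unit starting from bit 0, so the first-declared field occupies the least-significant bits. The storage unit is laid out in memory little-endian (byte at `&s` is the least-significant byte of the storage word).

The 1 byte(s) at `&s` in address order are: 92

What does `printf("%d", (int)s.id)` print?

[0]=0x92 (little-endian) → word 0x92
id:2 @ bit 0 → (0x92>>0)&0x3 = 0x2  ←
len:2 @ bit 2 → (0x92>>2)&0x3 = 0x0
bank:1 @ bit 4 → (0x92>>4)&0x1 = 0x1
rsvd:2 @ bit 5 → (0x92>>5)&0x3 = 0x0
addr_hi:1 @ bit 7 → (0x92>>7)&0x1 = 0x1
id signed 2b, MSB=1: 2 - 4 = -2

-2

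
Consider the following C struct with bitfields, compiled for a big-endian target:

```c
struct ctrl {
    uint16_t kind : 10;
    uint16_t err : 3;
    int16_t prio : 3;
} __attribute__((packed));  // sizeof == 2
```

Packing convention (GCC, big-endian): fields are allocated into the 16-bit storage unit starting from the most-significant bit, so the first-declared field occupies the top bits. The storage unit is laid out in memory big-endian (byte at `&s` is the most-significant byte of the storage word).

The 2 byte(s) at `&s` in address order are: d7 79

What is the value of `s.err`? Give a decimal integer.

7

[0]=0xd7 [1]=0x79 (big-endian) → word 0xd779
kind:10 @ bit 6 → (0xd779>>6)&0x3ff = 0x35d
err:3 @ bit 3 → (0xd779>>3)&0x7 = 0x7  ←
prio:3 @ bit 0 → (0xd779>>0)&0x7 = 0x1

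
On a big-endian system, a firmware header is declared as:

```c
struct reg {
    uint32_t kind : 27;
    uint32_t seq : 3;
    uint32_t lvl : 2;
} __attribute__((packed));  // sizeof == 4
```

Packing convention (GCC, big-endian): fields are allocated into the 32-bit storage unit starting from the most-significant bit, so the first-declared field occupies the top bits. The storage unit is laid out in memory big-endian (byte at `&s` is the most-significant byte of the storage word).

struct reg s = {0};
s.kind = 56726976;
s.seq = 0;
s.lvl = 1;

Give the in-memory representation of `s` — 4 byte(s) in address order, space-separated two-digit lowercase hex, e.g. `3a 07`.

6c 32 b8 01

kind:27 = 56726976 → 0x36195c0 << 5 → word 0x6c32b800
seq:3 = 0 → 0x0 << 2 → word 0x6c32b800
lvl:2 = 1 → 0x1 << 0 → word 0x6c32b801
word = 0x6c32b801 → big-endian bytes:
  [0]=0x6c  [1]=0x32  [2]=0xb8  [3]=0x01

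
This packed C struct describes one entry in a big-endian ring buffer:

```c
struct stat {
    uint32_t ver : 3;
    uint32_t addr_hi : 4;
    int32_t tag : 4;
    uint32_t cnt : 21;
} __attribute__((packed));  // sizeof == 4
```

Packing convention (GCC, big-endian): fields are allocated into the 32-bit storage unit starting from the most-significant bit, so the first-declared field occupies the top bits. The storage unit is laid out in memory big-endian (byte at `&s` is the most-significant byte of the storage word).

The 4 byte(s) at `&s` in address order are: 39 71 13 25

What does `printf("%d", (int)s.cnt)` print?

[0]=0x39 [1]=0x71 [2]=0x13 [3]=0x25 (big-endian) → word 0x39711325
ver [29+:3] = (word>>29) & 0x7 = 1
addr_hi [25+:4] = (word>>25) & 0xf = 12
tag [21+:4] = (word>>21) & 0xf = 11
cnt [0+:21] = (word>>0) & 0x1fffff = 1119013  ←

1119013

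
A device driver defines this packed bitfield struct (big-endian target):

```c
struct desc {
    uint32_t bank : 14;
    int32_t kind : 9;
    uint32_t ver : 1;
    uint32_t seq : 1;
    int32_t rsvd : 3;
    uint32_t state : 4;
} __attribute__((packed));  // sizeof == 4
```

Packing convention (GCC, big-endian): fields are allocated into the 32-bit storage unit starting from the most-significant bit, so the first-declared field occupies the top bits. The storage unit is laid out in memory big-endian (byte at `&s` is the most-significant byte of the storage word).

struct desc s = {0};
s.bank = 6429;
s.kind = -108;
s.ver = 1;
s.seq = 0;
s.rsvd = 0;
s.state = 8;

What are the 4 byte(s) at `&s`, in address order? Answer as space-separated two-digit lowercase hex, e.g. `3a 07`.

[18+:14] bank=6429 & 0x3fff = 0x191d; word=0x64740000
[9+:9] kind=-108 & 0x1ff = 0x194; word=0x64772800
[8+:1] ver=1 & 0x1 = 0x1; word=0x64772900
[7+:1] seq=0 & 0x1 = 0x0; word=0x64772900
[4+:3] rsvd=0 & 0x7 = 0x0; word=0x64772900
[0+:4] state=8 & 0xf = 0x8; word=0x64772908
word = 0x64772908 → big-endian bytes:
  [0]=0x64  [1]=0x77  [2]=0x29  [3]=0x08

64 77 29 08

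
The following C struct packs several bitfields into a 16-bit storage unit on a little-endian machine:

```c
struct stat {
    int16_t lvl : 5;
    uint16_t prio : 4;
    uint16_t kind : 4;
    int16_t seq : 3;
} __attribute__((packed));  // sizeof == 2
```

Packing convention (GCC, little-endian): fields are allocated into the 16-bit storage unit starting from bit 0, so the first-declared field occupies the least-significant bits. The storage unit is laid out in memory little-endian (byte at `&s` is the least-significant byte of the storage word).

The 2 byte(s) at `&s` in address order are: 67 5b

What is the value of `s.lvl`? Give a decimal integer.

7

[0]=0x67 [1]=0x5b (little-endian) → word 0x5b67
lvl:5 @ bit 0 → (0x5b67>>0)&0x1f = 0x7  ←
prio:4 @ bit 5 → (0x5b67>>5)&0xf = 0xb
kind:4 @ bit 9 → (0x5b67>>9)&0xf = 0xd
seq:3 @ bit 13 → (0x5b67>>13)&0x7 = 0x2
lvl signed 5b, MSB=0: value = 7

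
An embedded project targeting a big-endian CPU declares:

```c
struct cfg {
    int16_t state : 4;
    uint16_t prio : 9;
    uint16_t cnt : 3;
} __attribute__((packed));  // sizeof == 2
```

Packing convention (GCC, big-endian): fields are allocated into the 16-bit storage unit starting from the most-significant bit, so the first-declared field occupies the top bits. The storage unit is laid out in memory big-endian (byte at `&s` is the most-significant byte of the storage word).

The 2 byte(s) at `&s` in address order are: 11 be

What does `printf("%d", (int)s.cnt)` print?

[0]=0x11 [1]=0xbe (big-endian) → word 0x11be
state [12+:4] = (word>>12) & 0xf = 1
prio [3+:9] = (word>>3) & 0x1ff = 55
cnt [0+:3] = (word>>0) & 0x7 = 6  ←

6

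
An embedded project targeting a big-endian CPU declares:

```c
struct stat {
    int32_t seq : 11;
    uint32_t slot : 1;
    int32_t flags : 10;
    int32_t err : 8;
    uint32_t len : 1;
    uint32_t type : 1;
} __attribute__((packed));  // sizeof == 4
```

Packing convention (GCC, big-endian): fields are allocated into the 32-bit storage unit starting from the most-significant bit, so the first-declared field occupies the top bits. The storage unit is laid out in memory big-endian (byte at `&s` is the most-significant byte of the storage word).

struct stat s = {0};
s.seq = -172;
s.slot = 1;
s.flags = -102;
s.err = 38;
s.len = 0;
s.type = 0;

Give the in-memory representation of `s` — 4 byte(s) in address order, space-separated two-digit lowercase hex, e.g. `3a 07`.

[21+:11] seq=-172 & 0x7ff = 0x754; word=0xea800000
[20+:1] slot=1 & 0x1 = 0x1; word=0xea900000
[10+:10] flags=-102 & 0x3ff = 0x39a; word=0xea9e6800
[2+:8] err=38 & 0xff = 0x26; word=0xea9e6898
[1+:1] len=0 & 0x1 = 0x0; word=0xea9e6898
[0+:1] type=0 & 0x1 = 0x0; word=0xea9e6898
word = 0xea9e6898 → big-endian bytes:
  [0]=0xea  [1]=0x9e  [2]=0x68  [3]=0x98

ea 9e 68 98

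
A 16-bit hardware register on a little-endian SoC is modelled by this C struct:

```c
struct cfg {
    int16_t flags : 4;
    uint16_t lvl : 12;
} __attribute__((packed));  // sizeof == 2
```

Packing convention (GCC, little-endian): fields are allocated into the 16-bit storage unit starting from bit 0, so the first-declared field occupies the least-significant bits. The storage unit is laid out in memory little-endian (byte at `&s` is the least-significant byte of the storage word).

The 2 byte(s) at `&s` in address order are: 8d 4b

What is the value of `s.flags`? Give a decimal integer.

-3

[0]=0x8d [1]=0x4b (little-endian) → word 0x4b8d
flags [0+:4] = (word>>0) & 0xf = 13  ←
lvl [4+:12] = (word>>4) & 0xfff = 1208
flags signed 4b, MSB=1: 13 - 16 = -3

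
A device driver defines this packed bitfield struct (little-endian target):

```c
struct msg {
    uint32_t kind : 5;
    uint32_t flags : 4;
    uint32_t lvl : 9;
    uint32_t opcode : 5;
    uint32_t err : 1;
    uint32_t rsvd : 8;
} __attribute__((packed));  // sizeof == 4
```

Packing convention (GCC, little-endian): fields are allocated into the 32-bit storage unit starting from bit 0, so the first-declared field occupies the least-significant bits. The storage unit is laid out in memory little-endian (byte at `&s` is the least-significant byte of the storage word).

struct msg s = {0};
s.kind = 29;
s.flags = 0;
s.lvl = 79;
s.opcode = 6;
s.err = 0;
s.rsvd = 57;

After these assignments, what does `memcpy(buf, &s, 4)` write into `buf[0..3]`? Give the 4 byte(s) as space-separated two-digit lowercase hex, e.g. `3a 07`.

1d 9e 18 39

kind:5 = 29 → 0x1d << 0 → word 0x0000001d
flags:4 = 0 → 0x0 << 5 → word 0x0000001d
lvl:9 = 79 → 0x4f << 9 → word 0x00009e1d
opcode:5 = 6 → 0x6 << 18 → word 0x00189e1d
err:1 = 0 → 0x0 << 23 → word 0x00189e1d
rsvd:8 = 57 → 0x39 << 24 → word 0x39189e1d
word = 0x39189e1d → little-endian bytes:
  [0]=0x1d  [1]=0x9e  [2]=0x18  [3]=0x39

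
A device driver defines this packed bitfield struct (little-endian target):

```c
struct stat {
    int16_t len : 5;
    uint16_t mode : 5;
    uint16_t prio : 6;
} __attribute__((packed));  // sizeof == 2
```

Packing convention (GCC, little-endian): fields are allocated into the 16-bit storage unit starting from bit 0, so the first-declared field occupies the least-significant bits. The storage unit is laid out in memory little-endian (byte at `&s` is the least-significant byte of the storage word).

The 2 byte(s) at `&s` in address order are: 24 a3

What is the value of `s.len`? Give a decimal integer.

[0]=0x24 [1]=0xa3 (little-endian) → word 0xa324
len [0+:5] = (word>>0) & 0x1f = 4  ←
mode [5+:5] = (word>>5) & 0x1f = 25
prio [10+:6] = (word>>10) & 0x3f = 40
len signed 5b, MSB=0: value = 4

4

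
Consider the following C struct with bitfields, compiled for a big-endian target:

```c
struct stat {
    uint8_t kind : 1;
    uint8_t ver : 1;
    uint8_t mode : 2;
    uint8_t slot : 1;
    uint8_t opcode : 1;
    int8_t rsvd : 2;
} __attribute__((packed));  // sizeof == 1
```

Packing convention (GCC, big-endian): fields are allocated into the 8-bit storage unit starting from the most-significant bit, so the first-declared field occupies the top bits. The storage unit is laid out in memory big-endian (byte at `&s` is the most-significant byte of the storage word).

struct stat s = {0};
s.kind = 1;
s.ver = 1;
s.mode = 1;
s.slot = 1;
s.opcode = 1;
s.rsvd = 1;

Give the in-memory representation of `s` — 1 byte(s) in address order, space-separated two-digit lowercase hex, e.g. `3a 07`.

[7+:1] kind=1 & 0x1 = 0x1; word=0x80
[6+:1] ver=1 & 0x1 = 0x1; word=0xc0
[4+:2] mode=1 & 0x3 = 0x1; word=0xd0
[3+:1] slot=1 & 0x1 = 0x1; word=0xd8
[2+:1] opcode=1 & 0x1 = 0x1; word=0xdc
[0+:2] rsvd=1 & 0x3 = 0x1; word=0xdd
word = 0xdd → big-endian bytes:
  [0]=0xdd

dd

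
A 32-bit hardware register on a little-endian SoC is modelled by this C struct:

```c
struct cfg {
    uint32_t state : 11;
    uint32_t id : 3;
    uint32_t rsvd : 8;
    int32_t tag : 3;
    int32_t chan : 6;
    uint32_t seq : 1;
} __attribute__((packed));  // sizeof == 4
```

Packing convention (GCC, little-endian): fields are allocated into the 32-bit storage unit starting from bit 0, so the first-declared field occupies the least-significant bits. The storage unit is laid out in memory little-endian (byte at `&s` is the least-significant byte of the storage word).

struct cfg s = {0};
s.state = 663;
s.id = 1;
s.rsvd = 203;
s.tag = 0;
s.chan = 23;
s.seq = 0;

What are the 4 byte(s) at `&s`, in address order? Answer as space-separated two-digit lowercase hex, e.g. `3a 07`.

[0+:11] state=663 & 0x7ff = 0x297; word=0x00000297
[11+:3] id=1 & 0x7 = 0x1; word=0x00000a97
[14+:8] rsvd=203 & 0xff = 0xcb; word=0x0032ca97
[22+:3] tag=0 & 0x7 = 0x0; word=0x0032ca97
[25+:6] chan=23 & 0x3f = 0x17; word=0x2e32ca97
[31+:1] seq=0 & 0x1 = 0x0; word=0x2e32ca97
word = 0x2e32ca97 → little-endian bytes:
  [0]=0x97  [1]=0xca  [2]=0x32  [3]=0x2e

97 ca 32 2e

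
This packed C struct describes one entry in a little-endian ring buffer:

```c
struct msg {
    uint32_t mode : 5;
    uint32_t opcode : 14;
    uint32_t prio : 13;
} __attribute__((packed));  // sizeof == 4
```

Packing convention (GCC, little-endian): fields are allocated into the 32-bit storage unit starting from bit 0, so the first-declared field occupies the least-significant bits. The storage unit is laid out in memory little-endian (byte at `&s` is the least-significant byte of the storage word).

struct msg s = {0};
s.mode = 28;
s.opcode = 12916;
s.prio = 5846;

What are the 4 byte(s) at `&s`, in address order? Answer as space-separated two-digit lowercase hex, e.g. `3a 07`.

[0+:5] mode=28 & 0x1f = 0x1c; word=0x0000001c
[5+:14] opcode=12916 & 0x3fff = 0x3274; word=0x00064e9c
[19+:13] prio=5846 & 0x1fff = 0x16d6; word=0xb6b64e9c
word = 0xb6b64e9c → little-endian bytes:
  [0]=0x9c  [1]=0x4e  [2]=0xb6  [3]=0xb6

9c 4e b6 b6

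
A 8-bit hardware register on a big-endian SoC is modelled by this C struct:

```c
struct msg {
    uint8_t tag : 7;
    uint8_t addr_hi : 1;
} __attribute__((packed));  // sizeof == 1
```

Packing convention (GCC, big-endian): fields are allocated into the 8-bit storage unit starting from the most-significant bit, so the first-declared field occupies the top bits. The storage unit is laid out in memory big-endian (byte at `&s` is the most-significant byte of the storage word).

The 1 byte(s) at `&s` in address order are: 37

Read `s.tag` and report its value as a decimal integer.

[0]=0x37 (big-endian) → word 0x37
tag [1+:7] = (word>>1) & 0x7f = 27  ←
addr_hi [0+:1] = (word>>0) & 0x1 = 1

27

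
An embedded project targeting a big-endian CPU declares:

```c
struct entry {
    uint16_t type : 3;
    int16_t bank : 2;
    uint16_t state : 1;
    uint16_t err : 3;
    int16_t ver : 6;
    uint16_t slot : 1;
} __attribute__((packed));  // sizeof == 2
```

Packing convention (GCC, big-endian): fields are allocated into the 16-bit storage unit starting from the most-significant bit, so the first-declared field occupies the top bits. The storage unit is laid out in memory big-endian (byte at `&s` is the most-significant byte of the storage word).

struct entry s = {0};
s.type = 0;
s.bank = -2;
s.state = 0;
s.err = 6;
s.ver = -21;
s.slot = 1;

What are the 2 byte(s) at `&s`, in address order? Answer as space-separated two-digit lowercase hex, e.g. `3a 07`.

type:3 = 0 → 0x0 << 13 → word 0x0000
bank:2 = -2 → 0x2 << 11 → word 0x1000
state:1 = 0 → 0x0 << 10 → word 0x1000
err:3 = 6 → 0x6 << 7 → word 0x1300
ver:6 = -21 → 0x2b << 1 → word 0x1356
slot:1 = 1 → 0x1 << 0 → word 0x1357
word = 0x1357 → big-endian bytes:
  [0]=0x13  [1]=0x57

13 57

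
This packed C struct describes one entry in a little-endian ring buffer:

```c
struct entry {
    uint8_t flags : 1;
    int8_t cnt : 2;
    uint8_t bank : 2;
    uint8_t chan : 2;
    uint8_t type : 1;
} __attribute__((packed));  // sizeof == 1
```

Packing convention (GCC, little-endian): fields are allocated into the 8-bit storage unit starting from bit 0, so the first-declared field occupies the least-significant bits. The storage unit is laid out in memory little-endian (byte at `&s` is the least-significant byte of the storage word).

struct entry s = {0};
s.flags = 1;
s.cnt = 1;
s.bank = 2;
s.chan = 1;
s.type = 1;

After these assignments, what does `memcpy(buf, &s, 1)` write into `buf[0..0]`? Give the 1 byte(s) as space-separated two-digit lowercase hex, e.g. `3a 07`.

flags (1b) val=1 bits=0x1 at bit 0: 0x01
cnt (2b) val=1 bits=0x1 at bit 1: 0x03
bank (2b) val=2 bits=0x2 at bit 3: 0x13
chan (2b) val=1 bits=0x1 at bit 5: 0x33
type (1b) val=1 bits=0x1 at bit 7: 0xb3
word = 0xb3 → little-endian bytes:
  [0]=0xb3

b3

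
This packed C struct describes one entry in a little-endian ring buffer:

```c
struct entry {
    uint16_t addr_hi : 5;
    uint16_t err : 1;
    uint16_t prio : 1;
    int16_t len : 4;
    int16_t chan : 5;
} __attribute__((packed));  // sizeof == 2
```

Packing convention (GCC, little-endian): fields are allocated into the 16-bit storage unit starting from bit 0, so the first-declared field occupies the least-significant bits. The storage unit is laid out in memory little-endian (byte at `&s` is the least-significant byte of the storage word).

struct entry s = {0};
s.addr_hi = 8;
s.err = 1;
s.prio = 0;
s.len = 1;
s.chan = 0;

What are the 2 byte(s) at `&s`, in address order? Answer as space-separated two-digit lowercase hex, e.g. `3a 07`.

addr_hi (5b) val=8 bits=0x8 at bit 0: 0x0008
err (1b) val=1 bits=0x1 at bit 5: 0x0028
prio (1b) val=0 bits=0x0 at bit 6: 0x0028
len (4b) val=1 bits=0x1 at bit 7: 0x00a8
chan (5b) val=0 bits=0x0 at bit 11: 0x00a8
word = 0x00a8 → little-endian bytes:
  [0]=0xa8  [1]=0x00

a8 00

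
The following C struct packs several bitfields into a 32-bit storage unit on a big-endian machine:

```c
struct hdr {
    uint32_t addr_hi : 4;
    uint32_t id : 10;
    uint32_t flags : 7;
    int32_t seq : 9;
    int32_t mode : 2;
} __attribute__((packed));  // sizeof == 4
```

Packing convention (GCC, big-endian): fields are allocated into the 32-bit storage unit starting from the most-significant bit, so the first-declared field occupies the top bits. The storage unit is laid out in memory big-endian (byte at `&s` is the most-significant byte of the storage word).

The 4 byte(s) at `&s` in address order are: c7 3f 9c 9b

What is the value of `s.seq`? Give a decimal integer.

-218

[0]=0xc7 [1]=0x3f [2]=0x9c [3]=0x9b (big-endian) → word 0xc73f9c9b
addr_hi:4 @ bit 28 → (0xc73f9c9b>>28)&0xf = 0xc
id:10 @ bit 18 → (0xc73f9c9b>>18)&0x3ff = 0x1cf
flags:7 @ bit 11 → (0xc73f9c9b>>11)&0x7f = 0x73
seq:9 @ bit 2 → (0xc73f9c9b>>2)&0x1ff = 0x126  ←
mode:2 @ bit 0 → (0xc73f9c9b>>0)&0x3 = 0x3
seq signed 9b, MSB=1: 294 - 512 = -218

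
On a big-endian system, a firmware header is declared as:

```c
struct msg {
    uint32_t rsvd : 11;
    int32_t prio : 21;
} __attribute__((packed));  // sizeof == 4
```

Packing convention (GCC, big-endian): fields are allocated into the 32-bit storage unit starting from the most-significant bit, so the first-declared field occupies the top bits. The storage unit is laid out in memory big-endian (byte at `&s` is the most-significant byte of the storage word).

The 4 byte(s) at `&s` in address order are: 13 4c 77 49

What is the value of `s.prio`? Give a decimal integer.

816969

[0]=0x13 [1]=0x4c [2]=0x77 [3]=0x49 (big-endian) → word 0x134c7749
rsvd [21+:11] = (word>>21) & 0x7ff = 154
prio [0+:21] = (word>>0) & 0x1fffff = 816969  ←
prio signed 21b, MSB=0: value = 816969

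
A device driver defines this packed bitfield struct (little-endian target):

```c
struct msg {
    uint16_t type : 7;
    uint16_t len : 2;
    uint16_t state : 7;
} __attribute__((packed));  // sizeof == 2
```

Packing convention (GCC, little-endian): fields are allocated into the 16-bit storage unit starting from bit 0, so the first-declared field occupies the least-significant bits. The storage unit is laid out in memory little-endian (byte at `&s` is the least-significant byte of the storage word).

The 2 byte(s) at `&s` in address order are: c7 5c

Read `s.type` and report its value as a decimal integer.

71

[0]=0xc7 [1]=0x5c (little-endian) → word 0x5cc7
type [0+:7] = (word>>0) & 0x7f = 71  ←
len [7+:2] = (word>>7) & 0x3 = 1
state [9+:7] = (word>>9) & 0x7f = 46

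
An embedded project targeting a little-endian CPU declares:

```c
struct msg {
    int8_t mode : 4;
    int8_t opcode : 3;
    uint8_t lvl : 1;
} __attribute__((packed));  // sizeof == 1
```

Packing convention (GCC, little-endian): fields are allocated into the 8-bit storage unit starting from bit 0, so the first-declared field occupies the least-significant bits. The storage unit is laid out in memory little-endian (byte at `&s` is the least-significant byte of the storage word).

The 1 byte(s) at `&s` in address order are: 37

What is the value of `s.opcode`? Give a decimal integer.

3

[0]=0x37 (little-endian) → word 0x37
mode:4 @ bit 0 → (0x37>>0)&0xf = 0x7
opcode:3 @ bit 4 → (0x37>>4)&0x7 = 0x3  ←
lvl:1 @ bit 7 → (0x37>>7)&0x1 = 0x0
opcode signed 3b, MSB=0: value = 3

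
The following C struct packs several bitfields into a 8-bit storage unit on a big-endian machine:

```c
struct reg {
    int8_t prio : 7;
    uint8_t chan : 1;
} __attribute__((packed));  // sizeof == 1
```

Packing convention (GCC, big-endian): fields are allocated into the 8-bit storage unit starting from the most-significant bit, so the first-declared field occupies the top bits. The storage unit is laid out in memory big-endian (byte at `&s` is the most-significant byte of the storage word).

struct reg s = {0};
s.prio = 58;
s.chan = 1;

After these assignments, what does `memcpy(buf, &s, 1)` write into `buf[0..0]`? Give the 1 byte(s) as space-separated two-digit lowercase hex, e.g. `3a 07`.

[1+:7] prio=58 & 0x7f = 0x3a; word=0x74
[0+:1] chan=1 & 0x1 = 0x1; word=0x75
word = 0x75 → big-endian bytes:
  [0]=0x75

75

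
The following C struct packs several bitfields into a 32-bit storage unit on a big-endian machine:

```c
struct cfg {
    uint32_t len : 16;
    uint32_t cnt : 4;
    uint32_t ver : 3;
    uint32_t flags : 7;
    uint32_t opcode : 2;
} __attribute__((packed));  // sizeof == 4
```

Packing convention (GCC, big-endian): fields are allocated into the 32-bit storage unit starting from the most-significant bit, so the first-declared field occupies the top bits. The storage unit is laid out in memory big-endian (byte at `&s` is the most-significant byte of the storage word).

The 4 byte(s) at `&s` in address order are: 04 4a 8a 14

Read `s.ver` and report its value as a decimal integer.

[0]=0x04 [1]=0x4a [2]=0x8a [3]=0x14 (big-endian) → word 0x044a8a14
len [16+:16] = (word>>16) & 0xffff = 1098
cnt [12+:4] = (word>>12) & 0xf = 8
ver [9+:3] = (word>>9) & 0x7 = 5  ←
flags [2+:7] = (word>>2) & 0x7f = 5
opcode [0+:2] = (word>>0) & 0x3 = 0

5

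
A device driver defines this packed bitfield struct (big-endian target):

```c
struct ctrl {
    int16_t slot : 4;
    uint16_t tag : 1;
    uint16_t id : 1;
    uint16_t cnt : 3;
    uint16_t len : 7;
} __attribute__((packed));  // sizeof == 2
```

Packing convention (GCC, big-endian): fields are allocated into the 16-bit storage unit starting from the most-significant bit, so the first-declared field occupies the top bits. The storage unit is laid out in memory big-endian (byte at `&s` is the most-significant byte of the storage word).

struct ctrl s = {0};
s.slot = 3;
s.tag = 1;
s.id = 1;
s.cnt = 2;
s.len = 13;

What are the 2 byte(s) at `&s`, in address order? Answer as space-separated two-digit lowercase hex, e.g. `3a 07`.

3d 0d

[12+:4] slot=3 & 0xf = 0x3; word=0x3000
[11+:1] tag=1 & 0x1 = 0x1; word=0x3800
[10+:1] id=1 & 0x1 = 0x1; word=0x3c00
[7+:3] cnt=2 & 0x7 = 0x2; word=0x3d00
[0+:7] len=13 & 0x7f = 0xd; word=0x3d0d
word = 0x3d0d → big-endian bytes:
  [0]=0x3d  [1]=0x0d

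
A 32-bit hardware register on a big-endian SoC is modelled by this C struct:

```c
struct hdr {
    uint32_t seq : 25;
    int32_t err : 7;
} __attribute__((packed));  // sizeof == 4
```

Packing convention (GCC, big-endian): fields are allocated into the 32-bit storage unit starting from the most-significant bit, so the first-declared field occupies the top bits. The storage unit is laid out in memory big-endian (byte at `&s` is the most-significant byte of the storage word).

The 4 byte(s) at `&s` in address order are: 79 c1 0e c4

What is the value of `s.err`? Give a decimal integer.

[0]=0x79 [1]=0xc1 [2]=0x0e [3]=0xc4 (big-endian) → word 0x79c10ec4
seq:25 @ bit 7 → (0x79c10ec4>>7)&0x1ffffff = 0xf3821d
err:7 @ bit 0 → (0x79c10ec4>>0)&0x7f = 0x44  ←
err signed 7b, MSB=1: 68 - 128 = -60

-60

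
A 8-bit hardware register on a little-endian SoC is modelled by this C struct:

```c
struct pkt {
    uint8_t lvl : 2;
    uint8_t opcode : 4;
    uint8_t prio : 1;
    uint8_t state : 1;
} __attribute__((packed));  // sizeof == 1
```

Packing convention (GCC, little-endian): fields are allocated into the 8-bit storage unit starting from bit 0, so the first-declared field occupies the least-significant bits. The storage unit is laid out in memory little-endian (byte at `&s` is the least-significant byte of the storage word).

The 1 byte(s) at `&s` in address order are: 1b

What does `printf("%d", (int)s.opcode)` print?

[0]=0x1b (little-endian) → word 0x1b
lvl [0+:2] = (word>>0) & 0x3 = 3
opcode [2+:4] = (word>>2) & 0xf = 6  ←
prio [6+:1] = (word>>6) & 0x1 = 0
state [7+:1] = (word>>7) & 0x1 = 0

6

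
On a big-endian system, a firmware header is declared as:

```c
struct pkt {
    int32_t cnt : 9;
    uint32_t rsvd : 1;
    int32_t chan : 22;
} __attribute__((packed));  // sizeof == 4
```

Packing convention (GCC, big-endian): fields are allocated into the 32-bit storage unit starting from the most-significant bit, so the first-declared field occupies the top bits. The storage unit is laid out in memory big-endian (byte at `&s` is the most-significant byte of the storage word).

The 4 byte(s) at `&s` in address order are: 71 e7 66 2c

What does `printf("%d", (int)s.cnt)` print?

[0]=0x71 [1]=0xe7 [2]=0x66 [3]=0x2c (big-endian) → word 0x71e7662c
cnt:9 @ bit 23 → (0x71e7662c>>23)&0x1ff = 0xe3  ←
rsvd:1 @ bit 22 → (0x71e7662c>>22)&0x1 = 0x1
chan:22 @ bit 0 → (0x71e7662c>>0)&0x3fffff = 0x27662c
cnt signed 9b, MSB=0: value = 227

227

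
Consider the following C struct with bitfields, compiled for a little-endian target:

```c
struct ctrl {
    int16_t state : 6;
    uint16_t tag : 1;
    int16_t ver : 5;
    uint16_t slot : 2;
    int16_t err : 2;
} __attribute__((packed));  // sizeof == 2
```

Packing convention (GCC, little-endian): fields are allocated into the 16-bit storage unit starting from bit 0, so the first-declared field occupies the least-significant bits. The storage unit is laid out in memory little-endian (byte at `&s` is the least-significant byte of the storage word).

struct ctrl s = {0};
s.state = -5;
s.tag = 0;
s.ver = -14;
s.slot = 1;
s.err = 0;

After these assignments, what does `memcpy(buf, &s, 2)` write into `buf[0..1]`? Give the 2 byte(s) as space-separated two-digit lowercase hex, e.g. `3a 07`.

3b 19

state (6b) val=-5 bits=0x3b at bit 0: 0x003b
tag (1b) val=0 bits=0x0 at bit 6: 0x003b
ver (5b) val=-14 bits=0x12 at bit 7: 0x093b
slot (2b) val=1 bits=0x1 at bit 12: 0x193b
err (2b) val=0 bits=0x0 at bit 14: 0x193b
word = 0x193b → little-endian bytes:
  [0]=0x3b  [1]=0x19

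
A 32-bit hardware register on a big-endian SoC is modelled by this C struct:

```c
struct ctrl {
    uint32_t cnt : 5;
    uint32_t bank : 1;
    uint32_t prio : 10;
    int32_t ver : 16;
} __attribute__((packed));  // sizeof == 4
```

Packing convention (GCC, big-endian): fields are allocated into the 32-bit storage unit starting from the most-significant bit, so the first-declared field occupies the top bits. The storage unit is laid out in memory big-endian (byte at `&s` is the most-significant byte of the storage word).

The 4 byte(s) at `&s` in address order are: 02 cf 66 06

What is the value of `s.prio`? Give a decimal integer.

[0]=0x02 [1]=0xcf [2]=0x66 [3]=0x06 (big-endian) → word 0x02cf6606
cnt:5 @ bit 27 → (0x02cf6606>>27)&0x1f = 0x0
bank:1 @ bit 26 → (0x02cf6606>>26)&0x1 = 0x0
prio:10 @ bit 16 → (0x02cf6606>>16)&0x3ff = 0x2cf  ←
ver:16 @ bit 0 → (0x02cf6606>>0)&0xffff = 0x6606

719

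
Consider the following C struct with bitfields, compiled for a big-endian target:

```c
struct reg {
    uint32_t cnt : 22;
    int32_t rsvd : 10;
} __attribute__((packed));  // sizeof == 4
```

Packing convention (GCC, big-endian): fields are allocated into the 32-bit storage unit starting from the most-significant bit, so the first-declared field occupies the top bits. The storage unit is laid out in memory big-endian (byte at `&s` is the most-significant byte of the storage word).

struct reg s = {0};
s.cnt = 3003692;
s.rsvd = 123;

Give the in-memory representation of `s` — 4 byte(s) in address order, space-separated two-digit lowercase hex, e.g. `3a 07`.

b7 54 b0 7b

cnt:22 = 3003692 → 0x2dd52c << 10 → word 0xb754b000
rsvd:10 = 123 → 0x7b << 0 → word 0xb754b07b
word = 0xb754b07b → big-endian bytes:
  [0]=0xb7  [1]=0x54  [2]=0xb0  [3]=0x7b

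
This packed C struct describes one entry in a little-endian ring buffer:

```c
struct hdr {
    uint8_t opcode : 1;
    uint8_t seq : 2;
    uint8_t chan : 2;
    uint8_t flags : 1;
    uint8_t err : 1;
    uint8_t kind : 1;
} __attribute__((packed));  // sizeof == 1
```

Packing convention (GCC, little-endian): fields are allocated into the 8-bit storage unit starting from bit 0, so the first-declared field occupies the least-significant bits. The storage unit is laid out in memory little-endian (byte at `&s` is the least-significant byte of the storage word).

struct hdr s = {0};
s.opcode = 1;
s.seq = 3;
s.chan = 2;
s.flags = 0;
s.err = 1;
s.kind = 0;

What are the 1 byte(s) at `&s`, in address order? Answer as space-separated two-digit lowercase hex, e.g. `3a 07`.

57

opcode (1b) val=1 bits=0x1 at bit 0: 0x01
seq (2b) val=3 bits=0x3 at bit 1: 0x07
chan (2b) val=2 bits=0x2 at bit 3: 0x17
flags (1b) val=0 bits=0x0 at bit 5: 0x17
err (1b) val=1 bits=0x1 at bit 6: 0x57
kind (1b) val=0 bits=0x0 at bit 7: 0x57
word = 0x57 → little-endian bytes:
  [0]=0x57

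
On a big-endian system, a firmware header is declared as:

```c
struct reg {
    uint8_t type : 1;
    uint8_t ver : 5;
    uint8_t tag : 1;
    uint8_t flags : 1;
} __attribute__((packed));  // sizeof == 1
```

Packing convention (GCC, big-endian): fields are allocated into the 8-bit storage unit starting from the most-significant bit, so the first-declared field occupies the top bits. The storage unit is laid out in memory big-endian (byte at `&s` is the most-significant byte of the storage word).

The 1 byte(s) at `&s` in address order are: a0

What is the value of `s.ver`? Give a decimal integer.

8

[0]=0xa0 (big-endian) → word 0xa0
type [7+:1] = (word>>7) & 0x1 = 1
ver [2+:5] = (word>>2) & 0x1f = 8  ←
tag [1+:1] = (word>>1) & 0x1 = 0
flags [0+:1] = (word>>0) & 0x1 = 0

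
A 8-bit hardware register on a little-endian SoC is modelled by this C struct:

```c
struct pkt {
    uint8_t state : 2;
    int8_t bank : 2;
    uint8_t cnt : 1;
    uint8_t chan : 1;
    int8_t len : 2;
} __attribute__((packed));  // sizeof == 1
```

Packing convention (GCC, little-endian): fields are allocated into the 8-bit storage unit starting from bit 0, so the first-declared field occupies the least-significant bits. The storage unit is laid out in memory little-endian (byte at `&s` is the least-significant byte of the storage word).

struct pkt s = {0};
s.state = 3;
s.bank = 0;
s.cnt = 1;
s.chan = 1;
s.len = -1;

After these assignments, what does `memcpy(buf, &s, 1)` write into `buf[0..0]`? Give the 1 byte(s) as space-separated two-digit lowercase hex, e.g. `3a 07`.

f3

state:2 = 3 → 0x3 << 0 → word 0x03
bank:2 = 0 → 0x0 << 2 → word 0x03
cnt:1 = 1 → 0x1 << 4 → word 0x13
chan:1 = 1 → 0x1 << 5 → word 0x33
len:2 = -1 → 0x3 << 6 → word 0xf3
word = 0xf3 → little-endian bytes:
  [0]=0xf3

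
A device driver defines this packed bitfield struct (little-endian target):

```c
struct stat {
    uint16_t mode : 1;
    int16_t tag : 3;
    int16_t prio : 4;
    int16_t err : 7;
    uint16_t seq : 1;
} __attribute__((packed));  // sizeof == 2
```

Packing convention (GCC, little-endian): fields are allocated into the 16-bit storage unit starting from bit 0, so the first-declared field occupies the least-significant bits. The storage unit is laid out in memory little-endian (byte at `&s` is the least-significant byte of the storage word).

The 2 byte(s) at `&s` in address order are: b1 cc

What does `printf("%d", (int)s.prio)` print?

-5

[0]=0xb1 [1]=0xcc (little-endian) → word 0xccb1
mode [0+:1] = (word>>0) & 0x1 = 1
tag [1+:3] = (word>>1) & 0x7 = 0
prio [4+:4] = (word>>4) & 0xf = 11  ←
err [8+:7] = (word>>8) & 0x7f = 76
seq [15+:1] = (word>>15) & 0x1 = 1
prio signed 4b, MSB=1: 11 - 16 = -5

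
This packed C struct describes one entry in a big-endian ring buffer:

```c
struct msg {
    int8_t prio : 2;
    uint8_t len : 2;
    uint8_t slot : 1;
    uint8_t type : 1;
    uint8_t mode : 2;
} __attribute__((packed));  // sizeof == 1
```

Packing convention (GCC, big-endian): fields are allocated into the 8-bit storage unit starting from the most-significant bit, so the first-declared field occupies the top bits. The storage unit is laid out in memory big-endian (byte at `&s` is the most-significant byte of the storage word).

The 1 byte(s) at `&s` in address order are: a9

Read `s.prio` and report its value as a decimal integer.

[0]=0xa9 (big-endian) → word 0xa9
prio:2 @ bit 6 → (0xa9>>6)&0x3 = 0x2  ←
len:2 @ bit 4 → (0xa9>>4)&0x3 = 0x2
slot:1 @ bit 3 → (0xa9>>3)&0x1 = 0x1
type:1 @ bit 2 → (0xa9>>2)&0x1 = 0x0
mode:2 @ bit 0 → (0xa9>>0)&0x3 = 0x1
prio signed 2b, MSB=1: 2 - 4 = -2

-2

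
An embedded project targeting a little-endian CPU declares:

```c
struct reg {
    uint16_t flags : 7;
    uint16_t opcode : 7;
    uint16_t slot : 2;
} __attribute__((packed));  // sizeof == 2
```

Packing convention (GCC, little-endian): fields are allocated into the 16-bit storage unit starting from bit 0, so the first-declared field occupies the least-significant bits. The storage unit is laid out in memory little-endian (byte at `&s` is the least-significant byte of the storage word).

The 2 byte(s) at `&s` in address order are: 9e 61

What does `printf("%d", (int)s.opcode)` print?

[0]=0x9e [1]=0x61 (little-endian) → word 0x619e
flags:7 @ bit 0 → (0x619e>>0)&0x7f = 0x1e
opcode:7 @ bit 7 → (0x619e>>7)&0x7f = 0x43  ←
slot:2 @ bit 14 → (0x619e>>14)&0x3 = 0x1

67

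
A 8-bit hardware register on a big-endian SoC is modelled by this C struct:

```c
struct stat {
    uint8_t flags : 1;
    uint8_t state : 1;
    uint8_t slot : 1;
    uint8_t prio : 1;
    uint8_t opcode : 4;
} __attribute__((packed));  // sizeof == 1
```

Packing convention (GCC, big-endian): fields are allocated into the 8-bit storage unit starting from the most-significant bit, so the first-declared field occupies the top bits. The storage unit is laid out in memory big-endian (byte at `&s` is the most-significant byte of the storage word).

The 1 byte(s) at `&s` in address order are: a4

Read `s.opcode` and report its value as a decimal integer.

[0]=0xa4 (big-endian) → word 0xa4
flags:1 @ bit 7 → (0xa4>>7)&0x1 = 0x1
state:1 @ bit 6 → (0xa4>>6)&0x1 = 0x0
slot:1 @ bit 5 → (0xa4>>5)&0x1 = 0x1
prio:1 @ bit 4 → (0xa4>>4)&0x1 = 0x0
opcode:4 @ bit 0 → (0xa4>>0)&0xf = 0x4  ←

4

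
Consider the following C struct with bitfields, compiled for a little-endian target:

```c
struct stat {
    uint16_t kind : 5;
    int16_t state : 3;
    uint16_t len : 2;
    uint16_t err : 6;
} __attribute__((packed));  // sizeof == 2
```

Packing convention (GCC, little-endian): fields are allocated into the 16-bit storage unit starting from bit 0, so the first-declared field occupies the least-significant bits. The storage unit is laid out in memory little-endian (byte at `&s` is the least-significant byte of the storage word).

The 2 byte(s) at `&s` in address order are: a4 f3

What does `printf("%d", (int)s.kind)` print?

[0]=0xa4 [1]=0xf3 (little-endian) → word 0xf3a4
kind:5 @ bit 0 → (0xf3a4>>0)&0x1f = 0x4  ←
state:3 @ bit 5 → (0xf3a4>>5)&0x7 = 0x5
len:2 @ bit 8 → (0xf3a4>>8)&0x3 = 0x3
err:6 @ bit 10 → (0xf3a4>>10)&0x3f = 0x3c

4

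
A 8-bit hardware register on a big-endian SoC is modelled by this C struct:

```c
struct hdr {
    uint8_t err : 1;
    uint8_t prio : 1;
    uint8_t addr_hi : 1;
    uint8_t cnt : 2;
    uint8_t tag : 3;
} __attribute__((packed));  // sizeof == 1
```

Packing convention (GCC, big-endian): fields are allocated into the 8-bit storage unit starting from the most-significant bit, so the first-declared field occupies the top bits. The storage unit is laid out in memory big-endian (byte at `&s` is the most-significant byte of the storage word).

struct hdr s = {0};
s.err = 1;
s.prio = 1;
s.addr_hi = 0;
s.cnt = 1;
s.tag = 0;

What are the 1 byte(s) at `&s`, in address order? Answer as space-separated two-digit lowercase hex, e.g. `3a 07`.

c8

err:1 = 1 → 0x1 << 7 → word 0x80
prio:1 = 1 → 0x1 << 6 → word 0xc0
addr_hi:1 = 0 → 0x0 << 5 → word 0xc0
cnt:2 = 1 → 0x1 << 3 → word 0xc8
tag:3 = 0 → 0x0 << 0 → word 0xc8
word = 0xc8 → big-endian bytes:
  [0]=0xc8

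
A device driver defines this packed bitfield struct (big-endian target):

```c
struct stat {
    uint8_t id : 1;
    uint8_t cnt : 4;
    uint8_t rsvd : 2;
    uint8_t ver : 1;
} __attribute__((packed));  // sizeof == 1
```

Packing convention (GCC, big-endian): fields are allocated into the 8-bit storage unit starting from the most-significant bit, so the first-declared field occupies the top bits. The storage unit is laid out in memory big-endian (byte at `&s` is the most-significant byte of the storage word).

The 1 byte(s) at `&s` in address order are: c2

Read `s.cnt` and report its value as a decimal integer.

8

[0]=0xc2 (big-endian) → word 0xc2
id [7+:1] = (word>>7) & 0x1 = 1
cnt [3+:4] = (word>>3) & 0xf = 8  ←
rsvd [1+:2] = (word>>1) & 0x3 = 1
ver [0+:1] = (word>>0) & 0x1 = 0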